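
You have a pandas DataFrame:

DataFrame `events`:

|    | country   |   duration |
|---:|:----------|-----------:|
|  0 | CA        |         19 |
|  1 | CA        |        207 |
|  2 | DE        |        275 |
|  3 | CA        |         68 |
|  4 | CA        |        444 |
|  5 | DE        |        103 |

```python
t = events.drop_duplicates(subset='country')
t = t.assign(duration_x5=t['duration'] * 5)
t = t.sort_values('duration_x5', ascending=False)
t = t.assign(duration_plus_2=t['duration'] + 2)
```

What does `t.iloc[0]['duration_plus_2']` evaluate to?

277

drop duplicate country (keep=first):
  country  duration
0      CA        19
2      DE       275
add column duration_x5 = t['duration'] * 5:
  country  duration  duration_x5
0      CA        19           95
2      DE       275         1375
sort by duration_x5 descending:
  country  duration  duration_x5
2      DE       275         1375
0      CA        19           95
add column duration_plus_2 = t['duration'] + 2:
  country  duration  duration_x5  duration_plus_2
2      DE       275         1375              277
0      CA        19           95               21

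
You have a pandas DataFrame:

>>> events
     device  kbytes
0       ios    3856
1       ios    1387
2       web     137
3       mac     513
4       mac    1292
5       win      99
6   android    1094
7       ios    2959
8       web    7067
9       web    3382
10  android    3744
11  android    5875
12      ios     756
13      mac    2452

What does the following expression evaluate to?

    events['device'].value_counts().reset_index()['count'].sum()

value_counts of device:
device
ios        4
web        3
mac        3
android    3
win        1
Name: count, dtype: int64
reset_index():
    device  count
0      ios      4
1      web      3
2      mac      3
3  android      3
4      win      1

14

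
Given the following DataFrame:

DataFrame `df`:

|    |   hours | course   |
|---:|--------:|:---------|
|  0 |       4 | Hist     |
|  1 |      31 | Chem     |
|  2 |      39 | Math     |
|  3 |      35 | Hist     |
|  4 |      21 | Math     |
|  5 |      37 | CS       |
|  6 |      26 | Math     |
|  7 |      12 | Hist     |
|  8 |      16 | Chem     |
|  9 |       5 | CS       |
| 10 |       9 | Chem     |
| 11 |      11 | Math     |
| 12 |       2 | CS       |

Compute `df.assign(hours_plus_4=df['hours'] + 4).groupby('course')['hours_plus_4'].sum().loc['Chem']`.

68

add column hours_plus_4 = df['hours'] + 4:
    hours course  hours_plus_4
0       4   Hist             8
1      31   Chem            35
2      39   Math            43
3      35   Hist            39
4      21   Math            25
5      37     CS            41
6      26   Math            30
7      12   Hist            16
8      16   Chem            20
9       5     CS             9
10      9   Chem            13
11     11   Math            15
12      2     CS             6
group by course, sum of hours_plus_4:
course
CS       56
Chem     68
Hist     63
Math    113
Name: hours_plus_4, dtype: int64
Reading off the value at index 'Chem', we get 68.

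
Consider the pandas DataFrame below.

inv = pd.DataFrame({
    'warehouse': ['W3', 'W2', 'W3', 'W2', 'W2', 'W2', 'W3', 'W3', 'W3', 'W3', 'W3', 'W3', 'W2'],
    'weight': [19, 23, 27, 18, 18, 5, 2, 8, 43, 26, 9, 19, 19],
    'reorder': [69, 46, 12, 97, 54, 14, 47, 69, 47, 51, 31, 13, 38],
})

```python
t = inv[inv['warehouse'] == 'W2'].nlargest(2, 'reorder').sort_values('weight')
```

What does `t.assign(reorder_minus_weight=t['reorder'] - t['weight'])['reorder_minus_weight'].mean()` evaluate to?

57.5

filter rows where warehouse == 'W2':
   warehouse  weight  reorder
1         W2      23       46
3         W2      18       97
4         W2      18       54
5         W2       5       14
12        W2      19       38
take 2 rows with largest reorder:
  warehouse  weight  reorder
3        W2      18       97
4        W2      18       54
sort by weight:
  warehouse  weight  reorder
3        W2      18       97
4        W2      18       54
add column reorder_minus_weight = t['reorder'] - t['weight']:
  warehouse  weight  reorder  reorder_minus_weight
3        W2      18       97                    79
4        W2      18       54                    36
mean of column 'reorder_minus_weight' → 57.5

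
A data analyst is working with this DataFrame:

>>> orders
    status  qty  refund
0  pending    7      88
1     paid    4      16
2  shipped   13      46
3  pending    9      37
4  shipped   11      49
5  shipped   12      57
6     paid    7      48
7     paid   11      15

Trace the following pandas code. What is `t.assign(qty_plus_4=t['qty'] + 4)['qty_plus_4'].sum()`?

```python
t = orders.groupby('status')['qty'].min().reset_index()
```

group by status, min of qty:
status
paid        4
pending     7
shipped    11
Name: qty, dtype: int64
reset_index():
    status  qty
0     paid    4
1  pending    7
2  shipped   11
add column qty_plus_4 = t['qty'] + 4:
    status  qty  qty_plus_4
0     paid    4           8
1  pending    7          11
2  shipped   11          15
Finally, sum of column 'qty_plus_4' = 34.

34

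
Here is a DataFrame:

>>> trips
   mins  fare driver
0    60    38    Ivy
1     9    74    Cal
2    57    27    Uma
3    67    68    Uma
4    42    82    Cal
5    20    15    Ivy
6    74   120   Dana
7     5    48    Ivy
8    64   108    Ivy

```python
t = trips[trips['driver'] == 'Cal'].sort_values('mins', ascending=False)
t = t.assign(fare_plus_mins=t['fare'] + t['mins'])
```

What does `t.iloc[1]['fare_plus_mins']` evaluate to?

filter rows where driver == 'Cal':
   mins  fare driver
1     9    74    Cal
4    42    82    Cal
sort by mins descending:
   mins  fare driver
4    42    82    Cal
1     9    74    Cal
add column fare_plus_mins = t['fare'] + t['mins']:
   mins  fare driver  fare_plus_mins
4    42    82    Cal             124
1     9    74    Cal              83
Finally, value at position 1, column 'fare_plus_mins' = 83.

83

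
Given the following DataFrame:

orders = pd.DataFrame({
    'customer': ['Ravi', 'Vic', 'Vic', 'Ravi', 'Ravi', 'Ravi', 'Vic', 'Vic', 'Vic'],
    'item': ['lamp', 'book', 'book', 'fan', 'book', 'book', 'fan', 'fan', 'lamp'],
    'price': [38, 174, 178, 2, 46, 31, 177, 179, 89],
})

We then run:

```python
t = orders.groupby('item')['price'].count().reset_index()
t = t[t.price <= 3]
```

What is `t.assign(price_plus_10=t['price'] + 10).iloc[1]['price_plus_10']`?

group by item, count of price:
item
book    4
fan     3
lamp    2
Name: price, dtype: int64
reset_index():
   item  price
0  book      4
1   fan      3
2  lamp      2
filter rows where price <= 3:
   item  price
1   fan      3
2  lamp      2
add column price_plus_10 = t['price'] + 10:
   item  price  price_plus_10
1   fan      3             13
2  lamp      2             12
So iloc[1]['price_plus_10'] = 12.

12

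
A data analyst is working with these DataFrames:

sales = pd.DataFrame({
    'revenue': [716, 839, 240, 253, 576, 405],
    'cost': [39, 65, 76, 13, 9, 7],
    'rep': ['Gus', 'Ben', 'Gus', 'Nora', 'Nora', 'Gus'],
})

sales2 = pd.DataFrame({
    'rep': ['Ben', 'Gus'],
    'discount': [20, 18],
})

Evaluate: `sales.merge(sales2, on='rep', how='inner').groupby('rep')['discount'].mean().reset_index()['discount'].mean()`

merge on 'rep' (how='inner') → 4 rows:
   revenue  cost  rep  discount
0      716    39  Gus        18
1      839    65  Ben        20
2      240    76  Gus        18
3      405     7  Gus        18
group by rep, mean of discount:
rep
Ben    20.0
Gus    18.0
Name: discount, dtype: float64
reset_index():
   rep  discount
0  Ben      20.0
1  Gus      18.0
So mean() = 19.0.

19.0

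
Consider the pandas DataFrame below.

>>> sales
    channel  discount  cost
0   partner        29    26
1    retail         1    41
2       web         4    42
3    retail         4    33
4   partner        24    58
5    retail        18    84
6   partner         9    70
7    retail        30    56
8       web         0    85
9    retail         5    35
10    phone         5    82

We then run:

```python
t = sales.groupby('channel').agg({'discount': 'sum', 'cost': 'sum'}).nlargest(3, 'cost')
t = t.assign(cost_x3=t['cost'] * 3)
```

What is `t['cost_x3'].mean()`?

group by channel: sum(discount), sum(cost):
         discount  cost
channel                
partner        62   154
phone           5    82
retail         58   249
web             4   127
take 3 rows with largest cost:
         discount  cost
channel                
retail         58   249
partner        62   154
web             4   127
add column cost_x3 = t['cost'] * 3:
         discount  cost  cost_x3
channel                         
retail         58   249      747
partner        62   154      462
web             4   127      381
mean of column 'cost_x3' → 530.0

530.0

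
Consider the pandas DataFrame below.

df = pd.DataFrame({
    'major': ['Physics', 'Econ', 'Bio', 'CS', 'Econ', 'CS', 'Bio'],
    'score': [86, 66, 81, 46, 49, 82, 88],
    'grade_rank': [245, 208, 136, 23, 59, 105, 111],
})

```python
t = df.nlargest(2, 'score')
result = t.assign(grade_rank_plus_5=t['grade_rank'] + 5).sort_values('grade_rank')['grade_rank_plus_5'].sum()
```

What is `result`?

366

take 2 rows with largest score:
     major  score  grade_rank
6      Bio     88         111
0  Physics     86         245
add column grade_rank_plus_5 = t['grade_rank'] + 5:
     major  score  grade_rank  grade_rank_plus_5
6      Bio     88         111                116
0  Physics     86         245                250
sort by grade_rank:
     major  score  grade_rank  grade_rank_plus_5
6      Bio     88         111                116
0  Physics     86         245                250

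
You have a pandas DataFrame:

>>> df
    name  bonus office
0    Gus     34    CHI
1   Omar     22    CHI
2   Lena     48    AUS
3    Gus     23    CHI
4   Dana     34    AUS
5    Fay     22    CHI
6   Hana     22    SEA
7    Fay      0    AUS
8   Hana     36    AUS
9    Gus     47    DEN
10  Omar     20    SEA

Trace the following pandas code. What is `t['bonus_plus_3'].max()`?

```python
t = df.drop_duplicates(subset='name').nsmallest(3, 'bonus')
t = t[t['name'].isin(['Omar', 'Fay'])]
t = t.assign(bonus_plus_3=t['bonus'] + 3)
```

25

drop duplicate name (keep=first):
   name  bonus office
0   Gus     34    CHI
1  Omar     22    CHI
2  Lena     48    AUS
4  Dana     34    AUS
5   Fay     22    CHI
6  Hana     22    SEA
take 3 rows with smallest bonus:
   name  bonus office
1  Omar     22    CHI
5   Fay     22    CHI
6  Hana     22    SEA
filter rows where name in ['Omar', 'Fay']:
   name  bonus office
1  Omar     22    CHI
5   Fay     22    CHI
add column bonus_plus_3 = t['bonus'] + 3:
   name  bonus office  bonus_plus_3
1  Omar     22    CHI            25
5   Fay     22    CHI            25
The max of column 'bonus_plus_3' is 25.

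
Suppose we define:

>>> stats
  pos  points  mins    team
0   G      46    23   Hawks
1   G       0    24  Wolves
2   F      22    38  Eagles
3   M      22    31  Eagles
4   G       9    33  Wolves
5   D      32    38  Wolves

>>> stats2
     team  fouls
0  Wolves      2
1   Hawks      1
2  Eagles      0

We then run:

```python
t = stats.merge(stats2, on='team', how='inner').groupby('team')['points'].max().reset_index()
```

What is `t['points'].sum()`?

100

merge on 'team' (how='inner') → 6 rows:
  pos  points  mins    team  fouls
0   G      46    23   Hawks      1
1   G       0    24  Wolves      2
2   F      22    38  Eagles      0
3   M      22    31  Eagles      0
4   G       9    33  Wolves      2
5   D      32    38  Wolves      2
group by team, max of points:
team
Eagles    22
Hawks     46
Wolves    32
Name: points, dtype: int64
reset_index():
     team  points
0  Eagles      22
1   Hawks      46
2  Wolves      32
Hence 100.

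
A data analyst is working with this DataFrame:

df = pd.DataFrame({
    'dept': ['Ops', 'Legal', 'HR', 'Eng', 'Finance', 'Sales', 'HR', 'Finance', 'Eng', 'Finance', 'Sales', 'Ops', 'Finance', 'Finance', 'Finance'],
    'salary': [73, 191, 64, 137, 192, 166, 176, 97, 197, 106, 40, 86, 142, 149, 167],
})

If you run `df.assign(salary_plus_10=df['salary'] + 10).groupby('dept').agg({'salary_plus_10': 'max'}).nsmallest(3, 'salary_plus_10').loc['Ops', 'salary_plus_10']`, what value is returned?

add column salary_plus_10 = df['salary'] + 10:
       dept  salary  salary_plus_10
0       Ops      73              83
1     Legal     191             201
2        HR      64              74
3       Eng     137             147
4   Finance     192             202
5     Sales     166             176
6        HR     176             186
7   Finance      97             107
8       Eng     197             207
9   Finance     106             116
10    Sales      40              50
11      Ops      86              96
12  Finance     142             152
13  Finance     149             159
14  Finance     167             177
group by dept, max of salary_plus_10:
         salary_plus_10
dept                   
Eng                 207
Finance             202
HR                  186
Legal               201
Ops                  96
Sales               176
take 3 rows with smallest salary_plus_10:
       salary_plus_10
dept                 
Ops                96
Sales             176
HR                186
Finally, value at row 'Ops', column 'salary_plus_10' = 96.

96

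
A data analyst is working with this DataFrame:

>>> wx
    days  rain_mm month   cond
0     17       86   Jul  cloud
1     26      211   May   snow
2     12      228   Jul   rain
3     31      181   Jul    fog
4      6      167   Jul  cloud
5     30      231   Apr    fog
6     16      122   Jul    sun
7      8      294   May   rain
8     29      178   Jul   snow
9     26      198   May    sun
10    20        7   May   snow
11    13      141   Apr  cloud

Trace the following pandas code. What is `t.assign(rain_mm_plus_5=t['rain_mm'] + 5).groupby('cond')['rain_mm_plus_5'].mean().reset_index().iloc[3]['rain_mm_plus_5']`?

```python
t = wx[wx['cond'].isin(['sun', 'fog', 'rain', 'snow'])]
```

filter rows where cond in ['sun', 'fog', 'rain', 'snow']:
    days  rain_mm month  cond
1     26      211   May  snow
2     12      228   Jul  rain
3     31      181   Jul   fog
5     30      231   Apr   fog
6     16      122   Jul   sun
7      8      294   May  rain
8     29      178   Jul  snow
9     26      198   May   sun
10    20        7   May  snow
add column rain_mm_plus_5 = t['rain_mm'] + 5:
    days  rain_mm month  cond  rain_mm_plus_5
1     26      211   May  snow             216
2     12      228   Jul  rain             233
3     31      181   Jul   fog             186
5     30      231   Apr   fog             236
6     16      122   Jul   sun             127
7      8      294   May  rain             299
8     29      178   Jul  snow             183
9     26      198   May   sun             203
10    20        7   May  snow              12
group by cond, mean of rain_mm_plus_5:
cond
fog     211.0
rain    266.0
snow    137.0
sun     165.0
Name: rain_mm_plus_5, dtype: float64
reset_index():
   cond  rain_mm_plus_5
0   fog           211.0
1  rain           266.0
2  snow           137.0
3   sun           165.0
Taking the value at position 3, column 'rain_mm_plus_5' gives 165.0.

165.0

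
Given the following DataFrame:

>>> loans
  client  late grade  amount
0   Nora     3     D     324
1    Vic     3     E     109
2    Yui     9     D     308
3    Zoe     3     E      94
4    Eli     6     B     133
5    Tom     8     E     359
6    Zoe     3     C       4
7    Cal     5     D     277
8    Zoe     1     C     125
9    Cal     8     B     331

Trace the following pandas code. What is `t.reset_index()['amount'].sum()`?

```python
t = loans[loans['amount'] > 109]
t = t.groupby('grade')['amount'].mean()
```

1019.0

filter rows where amount > 109:
  client  late grade  amount
0   Nora     3     D     324
2    Yui     9     D     308
4    Eli     6     B     133
5    Tom     8     E     359
7    Cal     5     D     277
8    Zoe     1     C     125
9    Cal     8     B     331
group by grade, mean of amount:
grade
B    232.0
C    125.0
D    303.0
E    359.0
Name: amount, dtype: float64
reset_index():
  grade  amount
0     B   232.0
1     C   125.0
2     D   303.0
3     E   359.0
Taking the sum of column 'amount' gives 1019.0.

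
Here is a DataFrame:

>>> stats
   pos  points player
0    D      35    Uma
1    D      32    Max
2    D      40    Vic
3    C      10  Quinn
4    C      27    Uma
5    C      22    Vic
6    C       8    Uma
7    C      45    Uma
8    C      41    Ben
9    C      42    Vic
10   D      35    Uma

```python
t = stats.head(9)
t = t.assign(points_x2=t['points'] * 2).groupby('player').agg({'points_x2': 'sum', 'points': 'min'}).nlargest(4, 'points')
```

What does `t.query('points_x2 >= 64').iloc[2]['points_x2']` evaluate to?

124

take first 9 rows:
  pos  points player
0   D      35    Uma
1   D      32    Max
2   D      40    Vic
3   C      10  Quinn
4   C      27    Uma
5   C      22    Vic
6   C       8    Uma
7   C      45    Uma
8   C      41    Ben
add column points_x2 = t['points'] * 2:
  pos  points player  points_x2
0   D      35    Uma         70
1   D      32    Max         64
2   D      40    Vic         80
3   C      10  Quinn         20
4   C      27    Uma         54
5   C      22    Vic         44
6   C       8    Uma         16
7   C      45    Uma         90
8   C      41    Ben         82
group by player: sum(points_x2), min(points):
        points_x2  points
player                   
Ben            82      41
Max            64      32
Quinn          20      10
Uma           230       8
Vic           124      22
take 4 rows with largest points:
        points_x2  points
player                   
Ben            82      41
Max            64      32
Vic           124      22
Quinn          20      10
filter rows where points_x2 >= 64:
        points_x2  points
player                   
Ben            82      41
Max            64      32
Vic           124      22
Taking the value at position 2, column 'points_x2' gives 124.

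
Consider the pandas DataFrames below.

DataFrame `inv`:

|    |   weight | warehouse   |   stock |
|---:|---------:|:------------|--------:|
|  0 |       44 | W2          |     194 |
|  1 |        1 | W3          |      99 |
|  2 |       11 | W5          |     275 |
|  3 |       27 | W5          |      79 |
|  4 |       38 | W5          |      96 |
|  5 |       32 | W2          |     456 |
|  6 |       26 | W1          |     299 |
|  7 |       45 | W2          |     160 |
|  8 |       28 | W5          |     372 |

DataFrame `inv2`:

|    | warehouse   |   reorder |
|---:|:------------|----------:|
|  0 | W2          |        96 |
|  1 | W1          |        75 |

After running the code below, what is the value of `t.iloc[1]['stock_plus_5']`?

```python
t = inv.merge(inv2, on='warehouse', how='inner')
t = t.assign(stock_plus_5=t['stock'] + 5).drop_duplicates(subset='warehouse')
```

merge on 'warehouse' (how='inner') → 4 rows:
   weight warehouse  stock  reorder
0      44        W2    194       96
1      32        W2    456       96
2      26        W1    299       75
3      45        W2    160       96
add column stock_plus_5 = t['stock'] + 5:
   weight warehouse  stock  reorder  stock_plus_5
0      44        W2    194       96           199
1      32        W2    456       96           461
2      26        W1    299       75           304
3      45        W2    160       96           165
drop duplicate warehouse (keep=first):
   weight warehouse  stock  reorder  stock_plus_5
0      44        W2    194       96           199
2      26        W1    299       75           304
The value at position 1, column 'stock_plus_5' is 304.

304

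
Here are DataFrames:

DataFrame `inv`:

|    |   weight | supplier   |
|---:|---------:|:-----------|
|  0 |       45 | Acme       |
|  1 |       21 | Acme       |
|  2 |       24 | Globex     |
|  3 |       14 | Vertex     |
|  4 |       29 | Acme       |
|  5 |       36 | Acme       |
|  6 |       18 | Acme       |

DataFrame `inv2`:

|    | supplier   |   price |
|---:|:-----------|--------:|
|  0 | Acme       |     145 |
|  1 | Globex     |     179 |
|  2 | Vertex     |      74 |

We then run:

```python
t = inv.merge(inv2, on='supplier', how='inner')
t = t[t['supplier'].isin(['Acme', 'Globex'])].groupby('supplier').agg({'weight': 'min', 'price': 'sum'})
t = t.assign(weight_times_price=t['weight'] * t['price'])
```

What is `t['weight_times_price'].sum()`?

17346

merge on 'supplier' (how='inner') → 7 rows:
   weight supplier  price
0      45     Acme    145
1      21     Acme    145
2      24   Globex    179
3      14   Vertex     74
4      29     Acme    145
5      36     Acme    145
6      18     Acme    145
filter rows where supplier in ['Acme', 'Globex']:
   weight supplier  price
0      45     Acme    145
1      21     Acme    145
2      24   Globex    179
4      29     Acme    145
5      36     Acme    145
6      18     Acme    145
group by supplier: min(weight), sum(price):
          weight  price
supplier               
Acme          18    725
Globex        24    179
add column weight_times_price = t['weight'] * t['price']:
          weight  price  weight_times_price
supplier                                   
Acme          18    725               13050
Globex        24    179                4296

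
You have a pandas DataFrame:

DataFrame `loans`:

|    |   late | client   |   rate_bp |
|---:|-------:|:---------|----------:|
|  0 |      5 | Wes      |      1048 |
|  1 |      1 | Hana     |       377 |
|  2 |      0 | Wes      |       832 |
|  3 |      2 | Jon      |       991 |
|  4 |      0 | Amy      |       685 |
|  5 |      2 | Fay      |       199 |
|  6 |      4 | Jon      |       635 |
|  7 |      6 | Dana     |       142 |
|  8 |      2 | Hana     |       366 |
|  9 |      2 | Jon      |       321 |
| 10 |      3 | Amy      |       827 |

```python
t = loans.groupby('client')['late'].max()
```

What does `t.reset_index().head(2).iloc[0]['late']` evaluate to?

3

group by client, max of late:
client
Amy     3
Dana    6
Fay     2
Hana    2
Jon     4
Wes     5
Name: late, dtype: int64
reset_index():
  client  late
0    Amy     3
1   Dana     6
2    Fay     2
3   Hana     2
4    Jon     4
5    Wes     5
take first 2 rows:
  client  late
0    Amy     3
1   Dana     6
The value at position 0, column 'late' is 3.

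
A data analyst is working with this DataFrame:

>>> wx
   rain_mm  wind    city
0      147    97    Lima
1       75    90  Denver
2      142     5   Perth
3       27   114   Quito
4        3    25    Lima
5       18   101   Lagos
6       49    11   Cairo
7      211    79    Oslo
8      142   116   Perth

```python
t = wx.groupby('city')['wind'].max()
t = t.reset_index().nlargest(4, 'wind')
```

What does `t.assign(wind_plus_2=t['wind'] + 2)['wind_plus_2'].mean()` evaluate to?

group by city, max of wind:
city
Cairo      11
Denver     90
Lagos     101
Lima       97
Oslo       79
Perth     116
Quito     114
Name: wind, dtype: int64
reset_index():
     city  wind
0   Cairo    11
1  Denver    90
2   Lagos   101
3    Lima    97
4    Oslo    79
5   Perth   116
6   Quito   114
take 4 rows with largest wind:
    city  wind
5  Perth   116
6  Quito   114
2  Lagos   101
3   Lima    97
add column wind_plus_2 = t['wind'] + 2:
    city  wind  wind_plus_2
5  Perth   116          118
6  Quito   114          116
2  Lagos   101          103
3   Lima    97           99

109.0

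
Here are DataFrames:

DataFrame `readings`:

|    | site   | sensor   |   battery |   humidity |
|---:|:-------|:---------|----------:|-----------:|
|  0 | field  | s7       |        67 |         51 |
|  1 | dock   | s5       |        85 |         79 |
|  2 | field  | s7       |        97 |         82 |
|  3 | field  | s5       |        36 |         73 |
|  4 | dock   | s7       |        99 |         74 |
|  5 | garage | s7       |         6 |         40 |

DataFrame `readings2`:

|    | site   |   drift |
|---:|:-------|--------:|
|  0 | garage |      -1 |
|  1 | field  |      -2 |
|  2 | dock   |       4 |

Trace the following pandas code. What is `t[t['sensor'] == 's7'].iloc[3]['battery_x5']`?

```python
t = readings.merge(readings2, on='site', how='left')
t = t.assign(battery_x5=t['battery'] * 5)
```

merge on 'site' (how='left') → 6 rows:
     site sensor  battery  humidity  drift
0   field     s7       67        51     -2
1    dock     s5       85        79      4
2   field     s7       97        82     -2
3   field     s5       36        73     -2
4    dock     s7       99        74      4
5  garage     s7        6        40     -1
add column battery_x5 = t['battery'] * 5:
     site sensor  battery  humidity  drift  battery_x5
0   field     s7       67        51     -2         335
1    dock     s5       85        79      4         425
2   field     s7       97        82     -2         485
3   field     s5       36        73     -2         180
4    dock     s7       99        74      4         495
5  garage     s7        6        40     -1          30
filter rows where sensor == 's7':
     site sensor  battery  humidity  drift  battery_x5
0   field     s7       67        51     -2         335
2   field     s7       97        82     -2         485
4    dock     s7       99        74      4         495
5  garage     s7        6        40     -1          30
Finally, value at position 3, column 'battery_x5' = 30.

30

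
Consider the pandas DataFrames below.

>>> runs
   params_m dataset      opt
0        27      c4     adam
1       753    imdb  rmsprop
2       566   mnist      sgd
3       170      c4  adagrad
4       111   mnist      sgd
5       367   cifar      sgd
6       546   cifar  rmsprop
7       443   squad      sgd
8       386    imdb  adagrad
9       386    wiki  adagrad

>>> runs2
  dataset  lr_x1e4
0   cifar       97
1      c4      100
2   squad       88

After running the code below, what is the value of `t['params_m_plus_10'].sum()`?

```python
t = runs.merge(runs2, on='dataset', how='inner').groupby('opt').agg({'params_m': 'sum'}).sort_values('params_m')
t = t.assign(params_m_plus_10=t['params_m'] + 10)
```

merge on 'dataset' (how='inner') → 5 rows:
   params_m dataset      opt  lr_x1e4
0        27      c4     adam      100
1       170      c4  adagrad      100
2       367   cifar      sgd       97
3       546   cifar  rmsprop       97
4       443   squad      sgd       88
group by opt, sum of params_m:
         params_m
opt              
adagrad       170
adam           27
rmsprop       546
sgd           810
sort by params_m:
         params_m
opt              
adam           27
adagrad       170
rmsprop       546
sgd           810
add column params_m_plus_10 = t['params_m'] + 10:
         params_m  params_m_plus_10
opt                                
adam           27                37
adagrad       170               180
rmsprop       546               556
sgd           810               820
Reading off the sum of column 'params_m_plus_10', we get 1593.

1593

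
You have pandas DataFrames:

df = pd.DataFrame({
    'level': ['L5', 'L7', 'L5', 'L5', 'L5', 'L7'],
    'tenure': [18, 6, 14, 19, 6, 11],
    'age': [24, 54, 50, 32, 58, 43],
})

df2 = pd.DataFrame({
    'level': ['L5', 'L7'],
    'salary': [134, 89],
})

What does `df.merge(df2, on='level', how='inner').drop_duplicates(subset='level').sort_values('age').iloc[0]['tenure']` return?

18

merge on 'level' (how='inner') → 6 rows:
  level  tenure  age  salary
0    L5      18   24     134
1    L7       6   54      89
2    L5      14   50     134
3    L5      19   32     134
4    L5       6   58     134
5    L7      11   43      89
drop duplicate level (keep=first):
  level  tenure  age  salary
0    L5      18   24     134
1    L7       6   54      89
sort by age:
  level  tenure  age  salary
0    L5      18   24     134
1    L7       6   54      89
Taking the value at position 0, column 'tenure' gives 18.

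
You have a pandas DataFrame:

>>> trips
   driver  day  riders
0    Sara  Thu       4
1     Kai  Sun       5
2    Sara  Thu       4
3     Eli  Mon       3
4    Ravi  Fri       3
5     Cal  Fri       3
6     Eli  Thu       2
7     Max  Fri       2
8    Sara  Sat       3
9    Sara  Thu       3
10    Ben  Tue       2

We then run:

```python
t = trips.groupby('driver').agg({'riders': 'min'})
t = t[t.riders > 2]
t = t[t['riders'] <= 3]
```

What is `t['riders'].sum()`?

9

group by driver, min of riders:
        riders
driver        
Ben          2
Cal          3
Eli          2
Kai          5
Max          2
Ravi         3
Sara         3
filter rows where riders > 2:
        riders
driver        
Cal          3
Kai          5
Ravi         3
Sara         3
filter rows where riders <= 3:
        riders
driver        
Cal          3
Ravi         3
Sara         3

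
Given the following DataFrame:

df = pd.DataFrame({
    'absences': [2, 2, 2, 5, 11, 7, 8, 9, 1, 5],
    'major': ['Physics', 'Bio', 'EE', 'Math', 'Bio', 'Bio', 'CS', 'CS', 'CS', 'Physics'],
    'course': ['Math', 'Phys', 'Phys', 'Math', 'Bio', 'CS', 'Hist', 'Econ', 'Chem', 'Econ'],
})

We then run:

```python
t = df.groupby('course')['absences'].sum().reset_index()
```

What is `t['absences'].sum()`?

52

group by course, sum of absences:
course
Bio     11
CS       7
Chem     1
Econ    14
Hist     8
Math     7
Phys     4
Name: absences, dtype: int64
reset_index():
  course  absences
0    Bio        11
1     CS         7
2   Chem         1
3   Econ        14
4   Hist         8
5   Math         7
6   Phys         4
Finally, sum of column 'absences' = 52.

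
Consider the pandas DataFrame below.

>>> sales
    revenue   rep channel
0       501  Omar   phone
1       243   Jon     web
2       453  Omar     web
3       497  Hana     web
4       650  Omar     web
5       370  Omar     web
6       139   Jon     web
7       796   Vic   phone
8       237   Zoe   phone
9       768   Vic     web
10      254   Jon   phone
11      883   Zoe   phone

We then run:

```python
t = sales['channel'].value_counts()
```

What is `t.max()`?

7

value_counts of channel:
channel
web      7
phone    5
Name: count, dtype: int64
Then the max of the resulting series: 7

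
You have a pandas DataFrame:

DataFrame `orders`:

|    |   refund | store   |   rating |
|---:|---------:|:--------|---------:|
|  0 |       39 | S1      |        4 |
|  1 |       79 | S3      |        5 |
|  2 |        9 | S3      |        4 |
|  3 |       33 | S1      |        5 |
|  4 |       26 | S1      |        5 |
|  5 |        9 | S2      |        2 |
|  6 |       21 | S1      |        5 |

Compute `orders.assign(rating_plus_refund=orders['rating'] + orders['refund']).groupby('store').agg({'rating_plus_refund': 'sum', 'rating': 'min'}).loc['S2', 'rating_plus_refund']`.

add column rating_plus_refund = orders['rating'] + orders['refund']:
   refund store  rating  rating_plus_refund
0      39    S1       4                  43
1      79    S3       5                  84
2       9    S3       4                  13
3      33    S1       5                  38
4      26    S1       5                  31
5       9    S2       2                  11
6      21    S1       5                  26
group by store: sum(rating_plus_refund), min(rating):
       rating_plus_refund  rating
store                            
S1                    138       4
S2                     11       2
S3                     97       4
So loc['S2', 'rating_plus_refund'] = 11.

11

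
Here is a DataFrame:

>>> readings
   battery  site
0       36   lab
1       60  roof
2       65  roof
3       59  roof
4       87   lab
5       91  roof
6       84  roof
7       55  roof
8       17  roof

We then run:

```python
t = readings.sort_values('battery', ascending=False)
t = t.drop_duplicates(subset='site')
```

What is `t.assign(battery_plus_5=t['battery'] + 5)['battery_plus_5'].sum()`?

sort by battery descending:
   battery  site
5       91  roof
4       87   lab
6       84  roof
2       65  roof
1       60  roof
3       59  roof
7       55  roof
0       36   lab
8       17  roof
drop duplicate site (keep=first):
   battery  site
5       91  roof
4       87   lab
add column battery_plus_5 = t['battery'] + 5:
   battery  site  battery_plus_5
5       91  roof              96
4       87   lab              92
sum of column 'battery_plus_5' → 188

188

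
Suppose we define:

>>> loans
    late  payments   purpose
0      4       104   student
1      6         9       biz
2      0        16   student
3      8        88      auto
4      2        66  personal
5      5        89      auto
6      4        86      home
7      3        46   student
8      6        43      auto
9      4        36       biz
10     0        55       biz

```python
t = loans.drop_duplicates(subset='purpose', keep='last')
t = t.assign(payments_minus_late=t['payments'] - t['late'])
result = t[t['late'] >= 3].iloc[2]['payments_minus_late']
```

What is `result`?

37

drop duplicate purpose (keep=last):
    late  payments   purpose
4      2        66  personal
6      4        86      home
7      3        46   student
8      6        43      auto
10     0        55       biz
add column payments_minus_late = t['payments'] - t['late']:
    late  payments   purpose  payments_minus_late
4      2        66  personal                   64
6      4        86      home                   82
7      3        46   student                   43
8      6        43      auto                   37
10     0        55       biz                   55
filter rows where late >= 3:
   late  payments  purpose  payments_minus_late
6     4        86     home                   82
7     3        46  student                   43
8     6        43     auto                   37
Taking the value at position 2, column 'payments_minus_late' gives 37.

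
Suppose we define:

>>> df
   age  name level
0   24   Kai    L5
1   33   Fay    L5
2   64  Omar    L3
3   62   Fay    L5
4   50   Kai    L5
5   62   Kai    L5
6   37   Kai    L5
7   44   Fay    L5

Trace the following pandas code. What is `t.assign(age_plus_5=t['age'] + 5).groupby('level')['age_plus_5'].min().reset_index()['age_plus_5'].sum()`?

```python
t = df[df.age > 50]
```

filter rows where age > 50:
   age  name level
2   64  Omar    L3
3   62   Fay    L5
5   62   Kai    L5
add column age_plus_5 = t['age'] + 5:
   age  name level  age_plus_5
2   64  Omar    L3          69
3   62   Fay    L5          67
5   62   Kai    L5          67
group by level, min of age_plus_5:
level
L3    69
L5    67
Name: age_plus_5, dtype: int64
reset_index():
  level  age_plus_5
0    L3          69
1    L5          67

136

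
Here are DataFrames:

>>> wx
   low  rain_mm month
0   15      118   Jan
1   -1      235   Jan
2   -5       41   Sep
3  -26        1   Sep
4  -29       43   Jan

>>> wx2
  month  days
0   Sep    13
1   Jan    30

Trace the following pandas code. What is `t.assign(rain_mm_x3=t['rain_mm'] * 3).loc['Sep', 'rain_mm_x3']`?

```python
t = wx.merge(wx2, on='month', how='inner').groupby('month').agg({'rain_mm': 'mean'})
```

merge on 'month' (how='inner') → 5 rows:
   low  rain_mm month  days
0   15      118   Jan    30
1   -1      235   Jan    30
2   -5       41   Sep    13
3  -26        1   Sep    13
4  -29       43   Jan    30
group by month, mean of rain_mm:
       rain_mm
month         
Jan      132.0
Sep       21.0
add column rain_mm_x3 = t['rain_mm'] * 3:
       rain_mm  rain_mm_x3
month                     
Jan      132.0       396.0
Sep       21.0        63.0
The value at row 'Sep', column 'rain_mm_x3' is 63.0.

63.0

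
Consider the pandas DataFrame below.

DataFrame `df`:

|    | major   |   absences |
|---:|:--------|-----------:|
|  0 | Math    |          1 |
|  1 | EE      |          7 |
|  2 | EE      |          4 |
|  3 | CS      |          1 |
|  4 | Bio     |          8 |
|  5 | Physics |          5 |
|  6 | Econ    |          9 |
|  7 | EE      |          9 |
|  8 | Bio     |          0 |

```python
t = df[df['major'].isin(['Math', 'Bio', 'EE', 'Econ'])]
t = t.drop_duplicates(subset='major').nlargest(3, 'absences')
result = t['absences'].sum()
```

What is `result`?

filter rows where major in ['Math', 'Bio', 'EE', 'Econ']:
  major  absences
0  Math         1
1    EE         7
2    EE         4
4   Bio         8
6  Econ         9
7    EE         9
8   Bio         0
drop duplicate major (keep=first):
  major  absences
0  Math         1
1    EE         7
4   Bio         8
6  Econ         9
take 3 rows with largest absences:
  major  absences
6  Econ         9
4   Bio         8
1    EE         7
Finally, sum of column 'absences' = 24.

24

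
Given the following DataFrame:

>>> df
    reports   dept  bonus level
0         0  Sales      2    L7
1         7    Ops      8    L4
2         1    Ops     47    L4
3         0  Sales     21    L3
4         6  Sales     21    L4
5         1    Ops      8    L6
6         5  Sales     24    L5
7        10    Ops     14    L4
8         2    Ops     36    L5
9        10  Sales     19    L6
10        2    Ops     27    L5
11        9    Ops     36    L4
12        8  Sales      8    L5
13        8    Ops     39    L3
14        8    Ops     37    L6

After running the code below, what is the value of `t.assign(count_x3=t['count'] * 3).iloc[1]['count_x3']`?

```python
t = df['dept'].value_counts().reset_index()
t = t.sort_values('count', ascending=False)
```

18

value_counts of dept:
dept
Ops      9
Sales    6
Name: count, dtype: int64
reset_index():
    dept  count
0    Ops      9
1  Sales      6
sort by count descending:
    dept  count
0    Ops      9
1  Sales      6
add column count_x3 = t['count'] * 3:
    dept  count  count_x3
0    Ops      9        27
1  Sales      6        18
So iloc[1]['count_x3'] = 18.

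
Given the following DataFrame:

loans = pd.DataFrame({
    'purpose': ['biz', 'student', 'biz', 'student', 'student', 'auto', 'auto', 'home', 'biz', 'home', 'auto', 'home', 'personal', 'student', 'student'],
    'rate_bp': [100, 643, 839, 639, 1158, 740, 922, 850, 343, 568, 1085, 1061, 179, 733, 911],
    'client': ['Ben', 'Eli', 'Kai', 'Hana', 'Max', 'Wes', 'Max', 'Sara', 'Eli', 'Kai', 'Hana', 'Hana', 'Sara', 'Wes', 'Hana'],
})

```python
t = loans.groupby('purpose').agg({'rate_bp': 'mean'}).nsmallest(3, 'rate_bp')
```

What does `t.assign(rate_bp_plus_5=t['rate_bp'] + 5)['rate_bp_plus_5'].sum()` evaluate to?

1438.13333333

group by purpose, mean of rate_bp:
             rate_bp
purpose             
auto      915.666667
biz       427.333333
home      826.333333
personal  179.000000
student   816.800000
take 3 rows with smallest rate_bp:
             rate_bp
purpose             
personal  179.000000
biz       427.333333
student   816.800000
add column rate_bp_plus_5 = t['rate_bp'] + 5:
             rate_bp  rate_bp_plus_5
purpose                             
personal  179.000000      184.000000
biz       427.333333      432.333333
student   816.800000      821.800000
Taking the sum of column 'rate_bp_plus_5' gives 1438.13333333.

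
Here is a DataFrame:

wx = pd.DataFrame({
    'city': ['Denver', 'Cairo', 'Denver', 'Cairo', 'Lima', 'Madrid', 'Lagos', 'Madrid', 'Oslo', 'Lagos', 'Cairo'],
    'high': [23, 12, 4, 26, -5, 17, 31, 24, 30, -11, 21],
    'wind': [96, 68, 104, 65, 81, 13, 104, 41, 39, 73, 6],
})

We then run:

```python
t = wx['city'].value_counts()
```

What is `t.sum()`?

value_counts of city:
city
Cairo     3
Denver    2
Madrid    2
Lagos     2
Lima      1
Oslo      1
Name: count, dtype: int64

11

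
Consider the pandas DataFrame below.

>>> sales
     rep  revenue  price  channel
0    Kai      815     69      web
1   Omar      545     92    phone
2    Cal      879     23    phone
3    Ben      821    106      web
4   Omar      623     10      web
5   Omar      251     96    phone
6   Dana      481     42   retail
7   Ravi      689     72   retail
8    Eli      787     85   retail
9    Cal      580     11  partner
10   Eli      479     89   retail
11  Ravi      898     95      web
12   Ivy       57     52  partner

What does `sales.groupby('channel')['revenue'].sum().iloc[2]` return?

group by channel, sum of revenue:
channel
partner     637
phone      1675
retail     2436
web        3157
Name: revenue, dtype: int64
Hence 2436.

2436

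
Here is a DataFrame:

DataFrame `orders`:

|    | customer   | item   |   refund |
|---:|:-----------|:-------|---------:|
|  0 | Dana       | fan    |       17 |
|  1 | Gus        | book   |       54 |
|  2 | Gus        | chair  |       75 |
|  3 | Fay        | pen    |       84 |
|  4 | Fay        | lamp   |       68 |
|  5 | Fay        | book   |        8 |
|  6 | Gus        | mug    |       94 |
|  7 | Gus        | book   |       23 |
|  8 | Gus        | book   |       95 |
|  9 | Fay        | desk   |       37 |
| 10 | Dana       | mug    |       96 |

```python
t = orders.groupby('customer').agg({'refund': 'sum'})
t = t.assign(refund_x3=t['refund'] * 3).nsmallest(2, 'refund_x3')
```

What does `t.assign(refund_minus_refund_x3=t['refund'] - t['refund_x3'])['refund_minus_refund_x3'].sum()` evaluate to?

-620

group by customer, sum of refund:
          refund
customer        
Dana         113
Fay          197
Gus          341
add column refund_x3 = t['refund'] * 3:
          refund  refund_x3
customer                   
Dana         113        339
Fay          197        591
Gus          341       1023
take 2 rows with smallest refund_x3:
          refund  refund_x3
customer                   
Dana         113        339
Fay          197        591
add column refund_minus_refund_x3 = t['refund'] - t['refund_x3']:
          refund  refund_x3  refund_minus_refund_x3
customer                                           
Dana         113        339                    -226
Fay          197        591                    -394
The sum of column 'refund_minus_refund_x3' is -620.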